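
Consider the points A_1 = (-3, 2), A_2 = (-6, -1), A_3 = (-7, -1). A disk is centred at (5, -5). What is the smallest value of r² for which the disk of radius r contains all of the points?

160

The required radius is the distance from (5, -5) to the farthest point.
Squared distances: 113, 137, 160.
Maximum is 160, attained at A_3.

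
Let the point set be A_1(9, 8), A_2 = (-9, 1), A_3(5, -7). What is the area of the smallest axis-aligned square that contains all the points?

The bounding box has width 18 and height 15.
An axis-aligned square enclosing the set must have side ≥ max(width, height).
So the minimum side is max(18, 15) = 18.
Area = 18² = 324.

324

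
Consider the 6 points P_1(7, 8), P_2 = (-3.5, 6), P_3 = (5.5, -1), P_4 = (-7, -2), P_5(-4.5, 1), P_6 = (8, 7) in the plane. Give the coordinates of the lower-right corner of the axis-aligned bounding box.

(8, -2)

x-range [-7, 8], y-range [-2, 8].
The lower-right corner is (8, -2).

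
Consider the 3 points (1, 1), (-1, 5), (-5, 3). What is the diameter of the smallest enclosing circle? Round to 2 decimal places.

Call the three points A, B, C in the order given.
Side lengths²: AB² = 20, AC² = 40, BC² = 20.
Since AC² = 40 ≥ 20 + 20 = 40, the angle opposite AC is not acute, so the smallest enclosing circle has AC as diameter.
Centre = midpoint of AC = (-2, 2), r² = 40/4 = 10.
Diameter = 2r = 2√10 ≈ 6.32.

6.32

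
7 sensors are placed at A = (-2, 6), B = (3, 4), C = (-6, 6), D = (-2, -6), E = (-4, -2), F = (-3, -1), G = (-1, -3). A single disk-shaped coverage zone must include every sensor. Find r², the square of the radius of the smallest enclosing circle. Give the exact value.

42.5

The minimum enclosing circle of a finite set is fixed by two of the points (as a diameter) or three (as a circumcircle).
The minimum enclosing circle is determined by three boundary points: B, C, D.
Their circumcentre is (-2.5, 0.5) with r² = 42.5.
The farthest remaining point A is at distance² 30.5 ≤ 42.5.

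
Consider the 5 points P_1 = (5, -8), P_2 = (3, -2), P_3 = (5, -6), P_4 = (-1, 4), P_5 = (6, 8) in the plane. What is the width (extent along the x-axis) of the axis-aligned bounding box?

max x = 6, min x = -1, so width = 7.

7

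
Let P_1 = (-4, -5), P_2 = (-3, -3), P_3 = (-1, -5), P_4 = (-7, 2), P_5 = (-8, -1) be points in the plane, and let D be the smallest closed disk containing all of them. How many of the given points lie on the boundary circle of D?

2

The minimum enclosing circle of a finite set is fixed by two of the points (as a diameter) or three (as a circumcircle).
The farthest pair is P_3–P_4 with squared distance 85. The circle on this segment as diameter has centre (-4, -1.5) and r² = 85/4 = 21.25.
Check P_1: distance² to centre = 12.25 ≤ 21.25, so it lies inside.
All remaining points lie in this disk, and no smaller disk contains both endpoints, so this is the minimum enclosing circle.
The points at distance exactly r from the centre are P_3, P_4 — 2 points.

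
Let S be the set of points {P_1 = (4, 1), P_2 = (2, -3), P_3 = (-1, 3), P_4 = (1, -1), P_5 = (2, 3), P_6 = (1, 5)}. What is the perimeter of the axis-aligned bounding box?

Width = max x − min x = 4 − (-1) = 5.
Height = max y − min y = 5 − (-3) = 8.
Perimeter = 2(5 + 8) = 26.

26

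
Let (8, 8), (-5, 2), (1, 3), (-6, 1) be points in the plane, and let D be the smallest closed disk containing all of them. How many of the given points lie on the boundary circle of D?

2

A smallest enclosing disk is always determined by at most three of the input points on its boundary.
The farthest pair is (8, 8)–(-6, 1) with squared distance 245. The circle on this segment as diameter has centre (1, 4.5) and r² = 245/4 = 61.25.
Check (-5, 2): distance² to centre = 42.25 ≤ 61.25, so it lies inside.
All remaining points lie in this disk, and no smaller disk contains both endpoints, so this is the minimum enclosing circle.
The points at distance exactly r from the centre are (8, 8), (-6, 1) — 2 points.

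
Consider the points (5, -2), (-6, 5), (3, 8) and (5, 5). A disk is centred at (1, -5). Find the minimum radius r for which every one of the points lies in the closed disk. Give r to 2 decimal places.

13.15

The required radius is the distance from (1, -5) to the farthest point.
Squared distances: 25, 149, 173, 116.
Maximum is 173, attained at (3, 8).
r = √173 ≈ 13.15.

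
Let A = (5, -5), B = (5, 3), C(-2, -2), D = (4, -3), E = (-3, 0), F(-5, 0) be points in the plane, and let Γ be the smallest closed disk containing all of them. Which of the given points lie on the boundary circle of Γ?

The minimum enclosing circle of a finite set is fixed by two of the points (as a diameter) or three (as a circumcircle).
The minimum enclosing circle is determined by three boundary points: A, B, F.
Their circumcentre is (0.75, -1) with r² = 34.0625.
The farthest remaining point E is at distance² 15.0625 ≤ 34.0625.
The points at distance exactly r from the centre are A, B, F — 3 points.

A, B, F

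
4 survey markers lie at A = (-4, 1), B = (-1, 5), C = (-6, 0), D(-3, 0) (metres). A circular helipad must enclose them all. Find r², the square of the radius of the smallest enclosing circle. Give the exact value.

A smallest enclosing disk is always determined by at most three of the input points on its boundary.
The farthest pair is B–C with squared distance 50. The circle on this segment as diameter has centre (-3.5, 2.5) and r² = 50/4 = 12.5.
Check A: distance² to centre = 2.5 ≤ 12.5, so it lies inside.
All remaining points lie in this disk, and no smaller disk contains both endpoints, so this is the minimum enclosing circle.

12.5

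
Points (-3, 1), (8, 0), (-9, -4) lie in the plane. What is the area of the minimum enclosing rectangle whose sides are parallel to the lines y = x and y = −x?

In coordinates u = x + y, v = x − y the rectangle is axis-aligned; the map (x,y)→(u,v) scales areas by 2.
u-values: -2, 8, -13; range = 8 − (-13) = 21.
v-values: -4, 8, -5; range = 8 − (-5) = 13.
Area = (21 × 13) / 2 = 136.5.

136.5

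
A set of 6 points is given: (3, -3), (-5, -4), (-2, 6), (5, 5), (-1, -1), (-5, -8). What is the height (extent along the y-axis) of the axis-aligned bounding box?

14

max y = 6, min y = -8, so height = 14.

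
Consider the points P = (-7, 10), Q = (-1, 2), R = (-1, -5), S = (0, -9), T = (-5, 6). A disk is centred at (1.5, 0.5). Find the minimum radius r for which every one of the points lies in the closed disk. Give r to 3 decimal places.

12.748

The required radius is the distance from (1.5, 0.5) to the farthest point.
Squared distances: 162.5, 8.5, 36.5, 92.5, 72.5.
Maximum is 162.5, attained at P.
r = √(162.5) ≈ 12.748.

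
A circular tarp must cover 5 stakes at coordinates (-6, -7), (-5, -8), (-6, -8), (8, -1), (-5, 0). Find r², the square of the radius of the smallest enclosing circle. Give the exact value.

The farthest pair is (-6, -8)–(8, -1) with squared distance 245. The circle on this segment as diameter has centre (1, -4.5) and r² = 245/4 = 61.25.
Check (-6, -7): distance² to centre = 55.25 ≤ 61.25, so it lies inside.
All remaining points lie in this disk, and no smaller disk contains both endpoints, so this is the minimum enclosing circle.

61.25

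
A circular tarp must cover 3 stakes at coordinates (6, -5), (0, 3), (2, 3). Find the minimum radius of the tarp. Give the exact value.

5

Call the three points A, B, C in the order given.
Side lengths²: AB² = 100, AC² = 80, BC² = 4.
Since AB² = 100 ≥ 80 + 4 = 84, the angle opposite AB is not acute, so the smallest enclosing circle has AB as diameter.
Centre = midpoint of AB = (3, -1), r² = 100/4 = 25.
r = √25 = 5.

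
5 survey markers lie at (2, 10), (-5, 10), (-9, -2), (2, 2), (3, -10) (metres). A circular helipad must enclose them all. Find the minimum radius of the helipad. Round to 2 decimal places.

A smallest enclosing disk is always determined by at most three of the input points on its boundary.
The farthest pair is (-5, 10)–(3, -10) with squared distance 464. The circle on this segment as diameter has centre (-1, 0) and r² = 464/4 = 116.
Check (2, 10): distance² to centre = 109 ≤ 116, so it lies inside.
All remaining points lie in this disk, and no smaller disk contains both endpoints, so this is the minimum enclosing circle.
r = √116 ≈ 10.77.

10.77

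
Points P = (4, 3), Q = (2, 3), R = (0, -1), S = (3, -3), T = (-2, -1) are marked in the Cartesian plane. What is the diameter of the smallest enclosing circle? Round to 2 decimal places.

The minimum enclosing circle of a finite set is fixed by two of the points (as a diameter) or three (as a circumcircle).
The minimum enclosing circle is determined by three boundary points: P, S, T.
Their circumcentre is (1.4375, 0.34375) with r² = 13.6220703125.
The farthest remaining point Q is at distance² 7.3720703125 ≤ 13.6220703125.
Diameter = 2r = 2√(13.6220703125) ≈ 7.38.

7.38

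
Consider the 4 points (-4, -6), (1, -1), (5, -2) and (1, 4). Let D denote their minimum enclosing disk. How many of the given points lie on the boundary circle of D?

The minimum enclosing circle of a finite set is fixed by two of the points (as a diameter) or three (as a circumcircle).
The minimum enclosing circle is determined by three boundary points: (-4, -6), (5, -2), (1, 4).
Their circumcentre is (-9/14, -10/7) with r² = 6305/196.
The farthest remaining point (1, -1) is at distance² 565/196 ≤ 6305/196.
The points at distance exactly r from the centre are (-4, -6), (5, -2), (1, 4) — 3 points.

3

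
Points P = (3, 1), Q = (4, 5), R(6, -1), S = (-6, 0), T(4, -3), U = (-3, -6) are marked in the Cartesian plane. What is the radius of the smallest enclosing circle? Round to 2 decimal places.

The farthest pair is Q–U with squared distance 170. The circle on this segment as diameter has centre (0.5, -0.5) and r² = 170/4 = 42.5.
Check P: distance² to centre = 8.5 ≤ 42.5, so it lies inside.
All remaining points lie in this disk, and no smaller disk contains both endpoints, so this is the minimum enclosing circle.
r = √(42.5) ≈ 6.52.

6.52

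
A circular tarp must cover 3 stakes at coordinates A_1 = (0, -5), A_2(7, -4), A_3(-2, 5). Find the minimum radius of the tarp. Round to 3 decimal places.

6.364

Side lengths²: A_1A_2² = 50, A_1A_3² = 104, A_2A_3² = 162.
Since A_2A_3² = 162 ≥ 104 + 50 = 154, the angle opposite A_2A_3 is not acute, so the smallest enclosing circle has A_2A_3 as diameter.
Centre = midpoint of A_2A_3 = (2.5, 0.5), r² = 162/4 = 40.5.
r = √(40.5) ≈ 6.364.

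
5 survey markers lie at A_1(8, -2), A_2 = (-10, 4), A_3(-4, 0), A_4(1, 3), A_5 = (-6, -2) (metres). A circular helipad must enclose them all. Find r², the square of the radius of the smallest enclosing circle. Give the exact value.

The farthest pair is A_1–A_2 with squared distance 360. The circle on this segment as diameter has centre (-1, 1) and r² = 360/4 = 90.
Check A_3: distance² to centre = 10 ≤ 90, so it lies inside.
All remaining points lie in this disk, and no smaller disk contains both endpoints, so this is the minimum enclosing circle.

90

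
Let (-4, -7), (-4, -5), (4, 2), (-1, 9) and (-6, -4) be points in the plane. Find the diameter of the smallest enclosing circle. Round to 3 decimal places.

A smallest enclosing disk is always determined by at most three of the input points on its boundary.
The farthest pair is (-4, -7)–(-1, 9) with squared distance 265. The circle on this segment as diameter has centre (-2.5, 1) and r² = 265/4 = 66.25.
Check (-4, -5): distance² to centre = 38.25 ≤ 66.25, so it lies inside.
All remaining points lie in this disk, and no smaller disk contains both endpoints, so this is the minimum enclosing circle.
Diameter = 2r = 2√(66.25) ≈ 16.279.

16.279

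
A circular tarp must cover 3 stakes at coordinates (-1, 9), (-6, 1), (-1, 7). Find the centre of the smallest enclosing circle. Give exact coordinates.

Call the three points A, B, C in the order given.
Side lengths²: AB² = 89, AC² = 4, BC² = 61.
Since AB² = 89 ≥ 61 + 4 = 65, the angle opposite AB is not acute, so the smallest enclosing circle has AB as diameter.
Centre = midpoint of AB = (-3.5, 5), r² = 89/4 = 22.25.
Centre = (-3.5, 5).

(-3.5, 5)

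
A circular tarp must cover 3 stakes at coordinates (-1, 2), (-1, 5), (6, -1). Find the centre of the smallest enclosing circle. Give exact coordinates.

(2.5, 2)

Call the three points A, B, C in the order given.
Side lengths²: AB² = 9, AC² = 58, BC² = 85.
Since BC² = 85 ≥ 58 + 9 = 67, the angle opposite BC is not acute, so the smallest enclosing circle has BC as diameter.
Centre = midpoint of BC = (2.5, 2), r² = 85/4 = 21.25.
Centre = (2.5, 2).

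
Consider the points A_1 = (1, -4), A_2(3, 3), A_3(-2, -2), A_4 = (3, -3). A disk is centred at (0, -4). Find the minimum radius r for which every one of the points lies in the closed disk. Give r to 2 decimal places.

7.62

The required radius is the distance from (0, -4) to the farthest point.
Squared distances: 1, 58, 8, 10.
Maximum is 58, attained at A_2.
r = √58 ≈ 7.62.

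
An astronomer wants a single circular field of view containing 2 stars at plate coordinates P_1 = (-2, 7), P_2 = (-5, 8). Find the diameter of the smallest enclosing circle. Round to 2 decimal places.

The smallest circle enclosing two points has them as diameter endpoints.
Centre = midpoint = (-3.5, 7.5); r² = |P_1P_2|²/4 = 10/4 = 2.5.
Diameter = 2r = 2√(2.5) ≈ 3.16.

3.16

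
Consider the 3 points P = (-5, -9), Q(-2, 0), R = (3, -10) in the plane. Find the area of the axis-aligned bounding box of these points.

x ranges over [-5, 3], width 8.
y ranges over [-10, 0], height 10.
Area = 8 × 10 = 80.

80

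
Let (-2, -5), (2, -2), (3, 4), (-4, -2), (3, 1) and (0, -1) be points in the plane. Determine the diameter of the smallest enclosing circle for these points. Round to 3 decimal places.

By Welzl's lemma the MEC is supported by two points (diametrically opposite) or three points (on a circumcircle).
The farthest pair is (-2, -5)–(3, 4) with squared distance 106. The circle on this segment as diameter has centre (0.5, -0.5) and r² = 106/4 = 26.5.
Check (2, -2): distance² to centre = 4.5 ≤ 26.5, so it lies inside.
All remaining points lie in this disk, and no smaller disk contains both endpoints, so this is the minimum enclosing circle.
Diameter = 2r = 2√(26.5) ≈ 10.296.

10.296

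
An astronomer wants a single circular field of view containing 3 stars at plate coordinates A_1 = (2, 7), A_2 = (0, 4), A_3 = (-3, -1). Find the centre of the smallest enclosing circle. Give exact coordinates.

(-0.5, 3)

Side lengths²: A_1A_2² = 13, A_1A_3² = 89, A_2A_3² = 34.
Since A_1A_3² = 89 ≥ 34 + 13 = 47, the angle opposite A_1A_3 is not acute, so the smallest enclosing circle has A_1A_3 as diameter.
Centre = midpoint of A_1A_3 = (-0.5, 3), r² = 89/4 = 22.25.
Centre = (-0.5, 3).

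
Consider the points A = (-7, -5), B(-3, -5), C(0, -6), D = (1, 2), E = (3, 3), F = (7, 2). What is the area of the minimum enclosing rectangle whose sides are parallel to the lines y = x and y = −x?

In coordinates u = x + y, v = x − y the rectangle is axis-aligned; the map (x,y)→(u,v) scales areas by 2.
u-values: -12, -8, -6, 3, 6, 9; range = 9 − (-12) = 21.
v-values: -2, 2, 6, -1, 0, 5; range = 6 − (-2) = 8.
Area = (21 × 8) / 2 = 84.

84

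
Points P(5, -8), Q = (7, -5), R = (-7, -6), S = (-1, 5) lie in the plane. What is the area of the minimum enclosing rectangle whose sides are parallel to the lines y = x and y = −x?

In coordinates u = x + y, v = x − y the rectangle is axis-aligned; the map (x,y)→(u,v) scales areas by 2.
u-values: -3, 2, -13, 4; range = 4 − (-13) = 17.
v-values: 13, 12, -1, -6; range = 13 − (-6) = 19.
Area = (17 × 19) / 2 = 161.5.

161.5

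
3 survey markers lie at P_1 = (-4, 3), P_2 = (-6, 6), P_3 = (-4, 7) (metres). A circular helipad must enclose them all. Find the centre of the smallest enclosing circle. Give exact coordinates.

Side lengths²: P_1P_2² = 13, P_1P_3² = 16, P_2P_3² = 5.
Since P_1P_3² = 16 < 13 + 5 = 18, the triangle is acute, so the smallest enclosing circle is the circumcircle.
Circumcentre = (-4.25, 5), r² = 4.0625.
Centre = (-4.25, 5).

(-4.25, 5)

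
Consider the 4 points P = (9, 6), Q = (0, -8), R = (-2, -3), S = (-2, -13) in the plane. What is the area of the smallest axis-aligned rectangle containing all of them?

209

x ranges over [-2, 9], width 11.
y ranges over [-13, 6], height 19.
Area = 11 × 19 = 209.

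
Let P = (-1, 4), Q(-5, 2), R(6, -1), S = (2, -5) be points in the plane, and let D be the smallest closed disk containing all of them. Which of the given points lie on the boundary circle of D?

The farthest pair is Q–R with squared distance 130. The circle on this segment as diameter has centre (0.5, 0.5) and r² = 130/4 = 32.5.
Check P: distance² to centre = 14.5 ≤ 32.5, so it lies inside.
All remaining points lie in this disk, and no smaller disk contains both endpoints, so this is the minimum enclosing circle.
The points at distance exactly r from the centre are Q, R, S — 3 points.

Q, R, S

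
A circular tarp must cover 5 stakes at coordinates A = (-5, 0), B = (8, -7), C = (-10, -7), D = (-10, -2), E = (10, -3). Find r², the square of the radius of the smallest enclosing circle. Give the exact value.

The minimum enclosing circle of a finite set is fixed by two of the points (as a diameter) or three (as a circumcircle).
The minimum enclosing circle is determined by three boundary points: C, D, E.
Their circumcentre is (-0.1, -4.5) with r² = 104.26.
The farthest remaining point B is at distance² 71.86 ≤ 104.26.

104.26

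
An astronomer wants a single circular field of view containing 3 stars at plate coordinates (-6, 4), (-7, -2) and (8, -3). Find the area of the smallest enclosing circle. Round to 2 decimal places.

194.30

Call the three points A, B, C in the order given.
Side lengths²: AB² = 37, AC² = 245, BC² = 226.
Since AC² = 245 < 226 + 37 = 263, the triangle is acute, so the smallest enclosing circle is the circumcircle.
Circumcentre = (17/26, -5/26), r² = 20905/338.
Area = π·r² = π·20905/338 ≈ 194.30.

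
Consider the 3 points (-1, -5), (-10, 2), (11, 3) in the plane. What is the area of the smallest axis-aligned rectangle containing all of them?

168

x ranges over [-10, 11], width 21.
y ranges over [-5, 3], height 8.
Area = 21 × 8 = 168.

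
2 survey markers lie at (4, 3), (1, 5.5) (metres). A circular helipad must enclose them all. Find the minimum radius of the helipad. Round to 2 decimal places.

The smallest circle enclosing two points has them as diameter endpoints.
Centre = midpoint = (2.5, 4.25); r² = |(4, 3)−(1, 5.5)|²/4 = 15.25/4 = 3.8125.
r = √(3.8125) ≈ 1.95.

1.95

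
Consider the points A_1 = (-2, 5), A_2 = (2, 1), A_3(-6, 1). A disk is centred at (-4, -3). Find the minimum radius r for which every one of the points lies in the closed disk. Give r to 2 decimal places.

The required radius is the distance from (-4, -3) to the farthest point.
Squared distances: 68, 52, 20.
Maximum is 68, attained at A_1.
r = √68 ≈ 8.25.

8.25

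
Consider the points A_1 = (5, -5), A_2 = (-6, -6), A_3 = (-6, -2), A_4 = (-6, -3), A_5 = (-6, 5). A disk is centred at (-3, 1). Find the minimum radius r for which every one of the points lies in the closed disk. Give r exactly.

10

The required radius is the distance from (-3, 1) to the farthest point.
Squared distances: 100, 58, 18, 25, 25.
Maximum is 100, attained at A_1.
r = √100 = 10.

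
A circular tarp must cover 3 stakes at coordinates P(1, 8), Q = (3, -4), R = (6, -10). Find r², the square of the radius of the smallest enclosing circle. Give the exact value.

Side lengths²: PQ² = 148, PR² = 349, QR² = 45.
Since PR² = 349 ≥ 148 + 45 = 193, the angle opposite PR is not acute, so the smallest enclosing circle has PR as diameter.
Centre = midpoint of PR = (3.5, -1), r² = 349/4 = 87.25.

87.25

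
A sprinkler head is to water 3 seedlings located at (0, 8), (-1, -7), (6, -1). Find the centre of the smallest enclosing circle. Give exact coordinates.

(-0.5, 0.5)

Call the three points A, B, C in the order given.
Side lengths²: AB² = 226, AC² = 117, BC² = 85.
Since AB² = 226 ≥ 117 + 85 = 202, the angle opposite AB is not acute, so the smallest enclosing circle has AB as diameter.
Centre = midpoint of AB = (-0.5, 0.5), r² = 226/4 = 56.5.
Centre = (-0.5, 0.5).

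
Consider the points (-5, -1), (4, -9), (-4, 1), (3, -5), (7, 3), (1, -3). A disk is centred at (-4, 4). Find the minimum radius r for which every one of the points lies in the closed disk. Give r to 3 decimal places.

The required radius is the distance from (-4, 4) to the farthest point.
Squared distances: 26, 233, 9, 130, 122, 74.
Maximum is 233, attained at (4, -9).
r = √233 ≈ 15.264.

15.264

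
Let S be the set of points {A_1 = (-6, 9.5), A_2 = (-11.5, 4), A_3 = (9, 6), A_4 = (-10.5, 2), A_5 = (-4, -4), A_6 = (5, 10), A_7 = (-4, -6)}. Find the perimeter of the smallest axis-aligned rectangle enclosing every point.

Width = max x − min x = 9 − (-11.5) = 20.5.
Height = max y − min y = 10 − (-6) = 16.
Perimeter = 2(20.5 + 16) = 73.

73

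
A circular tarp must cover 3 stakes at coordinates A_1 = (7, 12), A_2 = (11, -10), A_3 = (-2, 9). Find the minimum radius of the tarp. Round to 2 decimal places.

11.63

Side lengths²: A_1A_2² = 500, A_1A_3² = 90, A_2A_3² = 530.
Since A_2A_3² = 530 < 500 + 90 = 590, the triangle is acute, so the smallest enclosing circle is the circumcircle.
Circumcentre = (41/7, 3/7), r² = 6625/49.
r = √(6625/49) ≈ 11.63.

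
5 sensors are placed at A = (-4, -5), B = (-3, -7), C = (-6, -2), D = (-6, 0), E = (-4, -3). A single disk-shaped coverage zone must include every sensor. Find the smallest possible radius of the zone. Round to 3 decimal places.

By Welzl's lemma the MEC is supported by two points (diametrically opposite) or three points (on a circumcircle).
The farthest pair is B–D with squared distance 58. The circle on this segment as diameter has centre (-4.5, -3.5) and r² = 58/4 = 14.5.
Check A: distance² to centre = 2.5 ≤ 14.5, so it lies inside.
All remaining points lie in this disk, and no smaller disk contains both endpoints, so this is the minimum enclosing circle.
r = √(14.5) ≈ 3.808.

3.808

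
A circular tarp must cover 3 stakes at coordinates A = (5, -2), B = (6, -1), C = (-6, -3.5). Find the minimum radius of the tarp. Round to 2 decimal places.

Side lengths²: AB² = 2, AC² = 123.25, BC² = 150.25.
Since BC² = 150.25 ≥ 123.25 + 2 = 125.25, the angle opposite BC is not acute, so the smallest enclosing circle has BC as diameter.
Centre = midpoint of BC = (0, -2.25), r² = 150.25/4 = 37.5625.
r = √(37.5625) ≈ 6.13.

6.13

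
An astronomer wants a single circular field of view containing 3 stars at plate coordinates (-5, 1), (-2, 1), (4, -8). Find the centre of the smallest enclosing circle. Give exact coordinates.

Call the three points A, B, C in the order given.
Side lengths²: AB² = 9, AC² = 162, BC² = 117.
Since AC² = 162 ≥ 117 + 9 = 126, the angle opposite AC is not acute, so the smallest enclosing circle has AC as diameter.
Centre = midpoint of AC = (-0.5, -3.5), r² = 162/4 = 40.5.
Centre = (-0.5, -3.5).

(-0.5, -3.5)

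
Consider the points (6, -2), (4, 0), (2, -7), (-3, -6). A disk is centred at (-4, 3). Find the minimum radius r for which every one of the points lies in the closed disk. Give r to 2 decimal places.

11.66

The required radius is the distance from (-4, 3) to the farthest point.
Squared distances: 125, 73, 136, 82.
Maximum is 136, attained at (2, -7).
r = √136 ≈ 11.66.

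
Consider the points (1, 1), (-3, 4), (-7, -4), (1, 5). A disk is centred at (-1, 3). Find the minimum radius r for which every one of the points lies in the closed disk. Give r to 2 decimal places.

9.22

The required radius is the distance from (-1, 3) to the farthest point.
Squared distances: 8, 5, 85, 8.
Maximum is 85, attained at (-7, -4).
r = √85 ≈ 9.22.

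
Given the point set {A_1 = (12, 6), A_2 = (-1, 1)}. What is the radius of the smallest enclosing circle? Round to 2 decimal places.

6.96

The smallest circle enclosing two points has them as diameter endpoints.
Centre = midpoint = (5.5, 3.5); r² = |A_1A_2|²/4 = 194/4 = 48.5.
r = √(48.5) ≈ 6.96.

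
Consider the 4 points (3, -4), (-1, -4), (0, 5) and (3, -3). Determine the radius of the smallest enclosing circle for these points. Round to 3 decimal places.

The minimum enclosing circle of a finite set is fixed by two of the points (as a diameter) or three (as a circumcircle).
The minimum enclosing circle is determined by three boundary points: (3, -4), (-1, -4), (0, 5).
Their circumcentre is (1, 1/3) with r² = 205/9.
The farthest remaining point (3, -3) is at distance² 136/9 ≤ 205/9.
r = √(205/9) ≈ 4.773.

4.773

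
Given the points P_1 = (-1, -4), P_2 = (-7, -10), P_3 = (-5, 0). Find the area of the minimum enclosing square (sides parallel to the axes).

The bounding box has width 6 and height 10.
An axis-aligned square enclosing the set must have side ≥ max(width, height).
So the minimum side is max(6, 10) = 10.
Area = 10² = 100.

100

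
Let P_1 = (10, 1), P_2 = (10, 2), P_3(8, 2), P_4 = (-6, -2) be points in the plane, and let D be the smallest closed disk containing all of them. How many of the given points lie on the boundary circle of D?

2

The farthest pair is P_2–P_4 with squared distance 272. The circle on this segment as diameter has centre (2, 0) and r² = 272/4 = 68.
Check P_1: distance² to centre = 65 ≤ 68, so it lies inside.
All remaining points lie in this disk, and no smaller disk contains both endpoints, so this is the minimum enclosing circle.
The points at distance exactly r from the centre are P_2, P_4 — 2 points.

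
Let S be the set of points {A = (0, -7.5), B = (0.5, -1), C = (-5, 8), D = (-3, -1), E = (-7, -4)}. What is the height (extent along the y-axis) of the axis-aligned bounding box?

15.5

max y = 8, min y = -7.5, so height = 15.5.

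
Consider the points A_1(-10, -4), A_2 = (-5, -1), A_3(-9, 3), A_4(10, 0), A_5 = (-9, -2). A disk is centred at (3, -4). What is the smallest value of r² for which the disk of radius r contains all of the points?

193

The required radius is the distance from (3, -4) to the farthest point.
Squared distances: 169, 73, 193, 65, 148.
Maximum is 193, attained at A_3.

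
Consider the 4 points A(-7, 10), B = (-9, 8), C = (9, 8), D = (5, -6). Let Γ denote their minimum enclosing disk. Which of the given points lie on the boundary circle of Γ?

The minimum enclosing circle is determined by three boundary points: B, C, D.
Their circumcentre is (0, 3) with r² = 106.
The farthest remaining point A is at distance² 98 ≤ 106.
The points at distance exactly r from the centre are B, C, D — 3 points.

B, C, D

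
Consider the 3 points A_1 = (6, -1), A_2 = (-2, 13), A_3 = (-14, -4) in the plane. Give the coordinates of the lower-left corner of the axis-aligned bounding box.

x-range [-14, 6], y-range [-4, 13].
The lower-left corner is (-14, -4).

(-14, -4)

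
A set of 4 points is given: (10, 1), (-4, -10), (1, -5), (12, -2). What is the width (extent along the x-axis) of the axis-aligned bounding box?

max x = 12, min x = -4, so width = 16.

16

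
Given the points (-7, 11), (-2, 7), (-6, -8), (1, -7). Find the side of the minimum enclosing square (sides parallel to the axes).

19

The bounding box has width 8 and height 19.
An axis-aligned square enclosing the set must have side ≥ max(width, height).
So the minimum side is max(8, 19) = 19.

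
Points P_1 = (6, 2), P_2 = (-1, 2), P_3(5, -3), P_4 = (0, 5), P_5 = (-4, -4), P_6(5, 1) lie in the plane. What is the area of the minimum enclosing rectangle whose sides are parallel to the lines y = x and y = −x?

104

In coordinates u = x + y, v = x − y the rectangle is axis-aligned; the map (x,y)→(u,v) scales areas by 2.
u-values: 8, 1, 2, 5, -8, 6; range = 8 − (-8) = 16.
v-values: 4, -3, 8, -5, 0, 4; range = 8 − (-5) = 13.
Area = (16 × 13) / 2 = 104.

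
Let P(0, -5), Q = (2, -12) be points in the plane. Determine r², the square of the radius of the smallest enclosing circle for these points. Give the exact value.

13.25

The smallest circle enclosing two points has them as diameter endpoints.
Centre = midpoint = (1, -8.5); r² = |PQ|²/4 = 53/4 = 13.25.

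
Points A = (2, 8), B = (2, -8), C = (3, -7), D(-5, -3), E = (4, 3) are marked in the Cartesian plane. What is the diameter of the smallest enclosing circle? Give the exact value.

16

By Welzl's lemma the MEC is supported by two points (diametrically opposite) or three points (on a circumcircle).
The farthest pair is A–B with squared distance 256. The circle on this segment as diameter has centre (2, 0) and r² = 256/4 = 64.
Check C: distance² to centre = 50 ≤ 64, so it lies inside.
All remaining points lie in this disk, and no smaller disk contains both endpoints, so this is the minimum enclosing circle.
Diameter = 2r = 2√64 = 16.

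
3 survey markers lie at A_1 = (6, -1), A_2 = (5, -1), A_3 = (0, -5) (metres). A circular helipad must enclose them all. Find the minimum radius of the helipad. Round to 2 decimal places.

Side lengths²: A_1A_2² = 1, A_1A_3² = 52, A_2A_3² = 41.
Since A_1A_3² = 52 ≥ 41 + 1 = 42, the angle opposite A_1A_3 is not acute, so the smallest enclosing circle has A_1A_3 as diameter.
Centre = midpoint of A_1A_3 = (3, -3), r² = 52/4 = 13.
r = √13 ≈ 3.61.

3.61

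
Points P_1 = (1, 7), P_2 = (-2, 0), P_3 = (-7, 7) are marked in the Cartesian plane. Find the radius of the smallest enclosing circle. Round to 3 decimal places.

Side lengths²: P_1P_2² = 58, P_1P_3² = 64, P_2P_3² = 74.
Since P_2P_3² = 74 < 64 + 58 = 122, the triangle is acute, so the smallest enclosing circle is the circumcircle.
Circumcentre = (-3, 32/7), r² = 1073/49.
r = √(1073/49) ≈ 4.680.

4.680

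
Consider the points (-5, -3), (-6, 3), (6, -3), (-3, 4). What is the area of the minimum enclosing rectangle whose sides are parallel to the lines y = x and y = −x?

99

In coordinates u = x + y, v = x − y the rectangle is axis-aligned; the map (x,y)→(u,v) scales areas by 2.
u-values: -8, -3, 3, 1; range = 3 − (-8) = 11.
v-values: -2, -9, 9, -7; range = 9 − (-9) = 18.
Area = (11 × 18) / 2 = 99.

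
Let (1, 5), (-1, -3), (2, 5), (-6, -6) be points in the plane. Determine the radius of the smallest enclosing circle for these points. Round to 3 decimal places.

By Welzl's lemma the MEC is supported by two points (diametrically opposite) or three points (on a circumcircle).
The farthest pair is (2, 5)–(-6, -6) with squared distance 185. The circle on this segment as diameter has centre (-2, -0.5) and r² = 185/4 = 46.25.
Check (1, 5): distance² to centre = 39.25 ≤ 46.25, so it lies inside.
All remaining points lie in this disk, and no smaller disk contains both endpoints, so this is the minimum enclosing circle.
r = √(46.25) ≈ 6.801.

6.801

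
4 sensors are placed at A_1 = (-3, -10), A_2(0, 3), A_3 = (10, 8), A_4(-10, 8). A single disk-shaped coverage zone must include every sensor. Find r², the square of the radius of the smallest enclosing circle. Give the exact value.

The minimum enclosing circle of a finite set is fixed by two of the points (as a diameter) or three (as a circumcircle).
The minimum enclosing circle is determined by three boundary points: A_1, A_3, A_4.
Their circumcentre is (0, 55/36) with r² = 183889/1296.
The farthest remaining point A_2 is at distance² 2809/1296 ≤ 183889/1296.

183889/1296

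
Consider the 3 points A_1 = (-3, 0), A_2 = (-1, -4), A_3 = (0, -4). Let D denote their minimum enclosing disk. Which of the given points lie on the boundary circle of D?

A_1, A_3

Side lengths²: A_1A_2² = 20, A_1A_3² = 25, A_2A_3² = 1.
Since A_1A_3² = 25 ≥ 20 + 1 = 21, the angle opposite A_1A_3 is not acute, so the smallest enclosing circle has A_1A_3 as diameter.
Centre = midpoint of A_1A_3 = (-1.5, -2), r² = 25/4 = 6.25.
The points at distance exactly r from the centre are A_1, A_3 — 2 points.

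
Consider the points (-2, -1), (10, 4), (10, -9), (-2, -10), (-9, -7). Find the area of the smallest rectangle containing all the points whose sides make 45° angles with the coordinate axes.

In coordinates u = x + y, v = x − y the rectangle is axis-aligned; the map (x,y)→(u,v) scales areas by 2.
u-values: -3, 14, 1, -12, -16; range = 14 − (-16) = 30.
v-values: -1, 6, 19, 8, -2; range = 19 − (-2) = 21.
Area = (30 × 21) / 2 = 315.

315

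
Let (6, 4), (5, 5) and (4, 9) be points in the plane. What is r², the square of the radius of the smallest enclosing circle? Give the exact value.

7.25

Call the three points A, B, C in the order given.
Side lengths²: AB² = 2, AC² = 29, BC² = 17.
Since AC² = 29 ≥ 17 + 2 = 19, the angle opposite AC is not acute, so the smallest enclosing circle has AC as diameter.
Centre = midpoint of AC = (5, 6.5), r² = 29/4 = 7.25.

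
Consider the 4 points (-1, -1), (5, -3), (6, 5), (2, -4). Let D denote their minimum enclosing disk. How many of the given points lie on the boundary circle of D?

3

The minimum enclosing circle of a finite set is fixed by two of the points (as a diameter) or three (as a circumcircle).
The minimum enclosing circle is determined by three boundary points: (-1, -1), (6, 5), (2, -4).
Their circumcentre is (95/26, 17/26) with r² = 8245/338.
The farthest remaining point (5, -3) is at distance² 5125/338 ≤ 8245/338.
The points at distance exactly r from the centre are (-1, -1), (6, 5), (2, -4) — 3 points.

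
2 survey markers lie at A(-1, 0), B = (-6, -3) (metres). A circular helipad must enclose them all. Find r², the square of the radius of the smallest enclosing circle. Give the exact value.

8.5

The smallest circle enclosing two points has them as diameter endpoints.
Centre = midpoint = (-3.5, -1.5); r² = |AB|²/4 = 34/4 = 8.5.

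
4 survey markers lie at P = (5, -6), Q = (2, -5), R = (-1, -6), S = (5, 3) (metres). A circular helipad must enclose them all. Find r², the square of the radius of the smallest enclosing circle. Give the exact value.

The minimum enclosing circle of a finite set is fixed by two of the points (as a diameter) or three (as a circumcircle).
The farthest pair is R–S with squared distance 117. The circle on this segment as diameter has centre (2, -1.5) and r² = 117/4 = 29.25.
Check P: distance² to centre = 29.25 ≤ 29.25, so it lies inside.
All remaining points lie in this disk, and no smaller disk contains both endpoints, so this is the minimum enclosing circle.

29.25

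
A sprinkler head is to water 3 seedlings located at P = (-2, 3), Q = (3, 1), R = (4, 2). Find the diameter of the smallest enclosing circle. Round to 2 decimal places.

6.08

Side lengths²: PQ² = 29, PR² = 37, QR² = 2.
Since PR² = 37 ≥ 29 + 2 = 31, the angle opposite PR is not acute, so the smallest enclosing circle has PR as diameter.
Centre = midpoint of PR = (1, 2.5), r² = 37/4 = 9.25.
Diameter = 2r = 2√(9.25) ≈ 6.08.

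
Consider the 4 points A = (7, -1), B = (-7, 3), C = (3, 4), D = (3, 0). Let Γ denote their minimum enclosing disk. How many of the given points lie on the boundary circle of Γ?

2

The minimum enclosing circle of a finite set is fixed by two of the points (as a diameter) or three (as a circumcircle).
The farthest pair is A–B with squared distance 212. The circle on this segment as diameter has centre (0, 1) and r² = 212/4 = 53.
Check C: distance² to centre = 18 ≤ 53, so it lies inside.
All remaining points lie in this disk, and no smaller disk contains both endpoints, so this is the minimum enclosing circle.
The points at distance exactly r from the centre are A, B — 2 points.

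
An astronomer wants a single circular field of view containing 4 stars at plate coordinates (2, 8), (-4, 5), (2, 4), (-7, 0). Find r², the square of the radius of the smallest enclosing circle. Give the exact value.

36.25

The farthest pair is (2, 8)–(-7, 0) with squared distance 145. The circle on this segment as diameter has centre (-2.5, 4) and r² = 145/4 = 36.25.
Check (-4, 5): distance² to centre = 3.25 ≤ 36.25, so it lies inside.
All remaining points lie in this disk, and no smaller disk contains both endpoints, so this is the minimum enclosing circle.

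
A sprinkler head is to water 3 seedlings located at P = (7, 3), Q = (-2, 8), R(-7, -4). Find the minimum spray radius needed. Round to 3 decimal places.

Side lengths²: PQ² = 106, PR² = 245, QR² = 169.
Since PR² = 245 < 169 + 106 = 275, the triangle is acute, so the smallest enclosing circle is the circumcircle.
Circumcentre = (-15/38, 11/38), r² = 44785/722.
r = √(44785/722) ≈ 7.876.

7.876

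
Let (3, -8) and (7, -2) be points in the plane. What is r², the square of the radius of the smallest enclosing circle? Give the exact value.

The smallest circle enclosing two points has them as diameter endpoints.
Centre = midpoint = (5, -5); r² = |(3, -8)−(7, -2)|²/4 = 52/4 = 13.

13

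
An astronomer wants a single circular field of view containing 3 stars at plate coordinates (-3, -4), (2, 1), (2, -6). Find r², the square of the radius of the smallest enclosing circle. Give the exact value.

14.5

Call the three points A, B, C in the order given.
Side lengths²: AB² = 50, AC² = 29, BC² = 49.
Since AB² = 50 < 49 + 29 = 78, the triangle is acute, so the smallest enclosing circle is the circumcircle.
Circumcentre = (0.5, -2.5), r² = 14.5.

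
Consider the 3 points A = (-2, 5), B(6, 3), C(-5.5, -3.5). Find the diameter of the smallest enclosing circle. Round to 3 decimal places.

Side lengths²: AB² = 68, AC² = 84.5, BC² = 174.5.
Since BC² = 174.5 ≥ 84.5 + 68 = 152.5, the angle opposite BC is not acute, so the smallest enclosing circle has BC as diameter.
Centre = midpoint of BC = (0.25, -0.25), r² = 174.5/4 = 43.625.
Diameter = 2r = 2√(43.625) ≈ 13.210.

13.210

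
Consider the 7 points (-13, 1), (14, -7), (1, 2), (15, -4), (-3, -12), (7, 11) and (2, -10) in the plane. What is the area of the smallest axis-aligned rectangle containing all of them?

x ranges over [-13, 15], width 28.
y ranges over [-12, 11], height 23.
Area = 28 × 23 = 644.

644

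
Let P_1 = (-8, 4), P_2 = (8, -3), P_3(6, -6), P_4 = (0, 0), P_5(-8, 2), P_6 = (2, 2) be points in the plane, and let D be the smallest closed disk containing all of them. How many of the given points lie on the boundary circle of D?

3

By Welzl's lemma the MEC is supported by two points (diametrically opposite) or three points (on a circumcircle).
The minimum enclosing circle is determined by three boundary points: P_1, P_2, P_3.
Their circumcentre is (-7/62, 15/62) with r² = 146705/1922.
The farthest remaining point P_5 is at distance² 125501/1922 ≤ 146705/1922.
The points at distance exactly r from the centre are P_1, P_2, P_3 — 3 points.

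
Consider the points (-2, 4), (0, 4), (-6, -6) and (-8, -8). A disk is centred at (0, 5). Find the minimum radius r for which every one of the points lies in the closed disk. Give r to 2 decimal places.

The required radius is the distance from (0, 5) to the farthest point.
Squared distances: 5, 1, 157, 233.
Maximum is 233, attained at (-8, -8).
r = √233 ≈ 15.26.

15.26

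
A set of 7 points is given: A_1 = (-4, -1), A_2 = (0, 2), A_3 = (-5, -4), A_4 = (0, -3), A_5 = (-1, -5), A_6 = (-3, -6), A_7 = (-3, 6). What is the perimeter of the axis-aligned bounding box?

34

Width = max x − min x = 0 − (-5) = 5.
Height = max y − min y = 6 − (-6) = 12.
Perimeter = 2(5 + 12) = 34.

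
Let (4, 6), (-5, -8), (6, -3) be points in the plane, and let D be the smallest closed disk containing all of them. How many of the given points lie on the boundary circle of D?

Call the three points A, B, C in the order given.
Side lengths²: AB² = 277, AC² = 85, BC² = 146.
Since AB² = 277 ≥ 146 + 85 = 231, the angle opposite AB is not acute, so the smallest enclosing circle has AB as diameter.
Centre = midpoint of AB = (-0.5, -1), r² = 277/4 = 69.25.
The points at distance exactly r from the centre are (4, 6), (-5, -8) — 2 points.

2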